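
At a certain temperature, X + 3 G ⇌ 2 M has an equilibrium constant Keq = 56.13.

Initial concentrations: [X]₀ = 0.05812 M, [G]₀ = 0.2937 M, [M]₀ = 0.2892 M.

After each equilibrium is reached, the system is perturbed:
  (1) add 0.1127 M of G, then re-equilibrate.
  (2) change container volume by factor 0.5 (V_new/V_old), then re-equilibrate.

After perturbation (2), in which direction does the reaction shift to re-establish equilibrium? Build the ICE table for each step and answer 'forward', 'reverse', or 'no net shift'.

Direction: forward

Q₀ = 56.8 vs Keq = 56.13 ⇒ Q>K, reverse
Step 1:
                   X          G          M
  I          0.05812     0.2937     0.2892
  C       1.9293e-04 5.7880e-04 -3.8587e-04
  E          0.05831     0.2943     0.2888
  solve Keq expr → x = -1.9293e-04; check Q = 56.13
Then add 0.1127 M of G.
Step 2:
                   X          G          M
  I          0.05831      0.407     0.2888
  C         -0.01706   -0.05118    0.03412
  E          0.04125     0.3558     0.3229
  solve Keq expr → x = 0.01706; check Q = 56.13
Then change container volume by factor 0.5 (V_new/V_old).
Step 3:
                   X          G          M
  I           0.0825     0.7116     0.6459
  C         -0.03853    -0.1156    0.07705
  E          0.04398      0.596     0.7229
  solve Keq expr → x = 0.03853; check Q = 56.13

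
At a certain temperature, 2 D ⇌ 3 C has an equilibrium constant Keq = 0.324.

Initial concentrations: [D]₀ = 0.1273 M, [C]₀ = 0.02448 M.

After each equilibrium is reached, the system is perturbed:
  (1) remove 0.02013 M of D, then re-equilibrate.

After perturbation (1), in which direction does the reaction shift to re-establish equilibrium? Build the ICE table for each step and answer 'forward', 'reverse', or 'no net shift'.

Q₀ = 9.0527e-04 vs Keq = 0.324 ⇒ Q<K, forward
Step 1:
                   D          C
  init        0.1273    0.02448
  Δ         -0.05968    0.08952
  eq         0.06762      0.114
  solve Keq expr → x = 0.02984; check Q = 0.324
Then remove 0.02013 M of D.
Step 2:
                   D          C
  init       0.04749      0.114
  Δ          0.00877   -0.01315
  eq         0.05626     0.1008
  solve Keq expr → x = -0.004385; check Q = 0.324

Direction: reverse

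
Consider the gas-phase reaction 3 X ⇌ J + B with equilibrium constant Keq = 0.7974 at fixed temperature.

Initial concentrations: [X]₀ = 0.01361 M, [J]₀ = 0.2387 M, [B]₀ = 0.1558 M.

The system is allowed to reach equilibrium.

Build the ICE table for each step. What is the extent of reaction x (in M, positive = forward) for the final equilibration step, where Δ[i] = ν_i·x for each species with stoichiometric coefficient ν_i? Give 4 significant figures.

x = -0.07858 M

Q₀ = 1.4752e+04 vs Keq = 0.7974 ⇒ Q>K, reverse
Step 1:
                  X         J         B
  I         0.01361    0.2387    0.1558
  C          0.2357  -0.07858  -0.07858
  E          0.2494    0.1601   0.07722
  solve Keq expr → x = -0.07858; check Q = 0.7974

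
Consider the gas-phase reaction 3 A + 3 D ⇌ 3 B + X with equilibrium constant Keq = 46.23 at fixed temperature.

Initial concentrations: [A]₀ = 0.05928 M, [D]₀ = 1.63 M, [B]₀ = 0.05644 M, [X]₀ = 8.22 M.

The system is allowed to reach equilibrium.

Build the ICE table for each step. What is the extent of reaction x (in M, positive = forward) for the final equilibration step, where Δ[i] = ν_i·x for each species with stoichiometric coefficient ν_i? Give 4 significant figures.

Q₀ = 1.638 vs Keq = 46.23 ⇒ Q<K, forward
Step 1:
                  A         D         B         X
  init      0.05928      1.63   0.05644      8.22
  Δ        -0.02919  -0.02919   0.02919   0.00973
  eq        0.03009     1.601   0.08563      8.23
  solve Keq expr → x = 0.00973; check Q = 46.23

x = 0.00973 M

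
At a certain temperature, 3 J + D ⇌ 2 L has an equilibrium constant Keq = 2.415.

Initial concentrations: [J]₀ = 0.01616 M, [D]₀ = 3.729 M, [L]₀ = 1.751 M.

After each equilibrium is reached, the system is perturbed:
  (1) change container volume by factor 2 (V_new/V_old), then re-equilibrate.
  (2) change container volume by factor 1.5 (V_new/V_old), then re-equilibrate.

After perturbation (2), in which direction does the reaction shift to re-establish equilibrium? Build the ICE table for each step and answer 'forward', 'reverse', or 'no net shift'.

Q₀ = 1.9483e+05 vs Keq = 2.415 ⇒ Q>K, reverse
Step 1:
                    J           D           L
  init        0.01616       3.729       1.751
  Δ            0.5677      0.1892     -0.3785
  eq           0.5839       3.918       1.373
  solve Keq expr → x = -0.1892; check Q = 2.415
Then change container volume by factor 2 (V_new/V_old).
Step 2:
                    J           D           L
  init          0.292       1.959      0.6863
  Δ            0.1289     0.04297    -0.08593
  eq           0.4208       2.002      0.6003
  solve Keq expr → x = -0.04297; check Q = 2.415
Then change container volume by factor 1.5 (V_new/V_old).
Step 3:
                    J           D           L
  init         0.2806       1.335      0.4002
  Δ           0.06032     0.02011    -0.04021
  eq           0.3409       1.355        0.36
  solve Keq expr → x = -0.02011; check Q = 2.415

Direction: reverse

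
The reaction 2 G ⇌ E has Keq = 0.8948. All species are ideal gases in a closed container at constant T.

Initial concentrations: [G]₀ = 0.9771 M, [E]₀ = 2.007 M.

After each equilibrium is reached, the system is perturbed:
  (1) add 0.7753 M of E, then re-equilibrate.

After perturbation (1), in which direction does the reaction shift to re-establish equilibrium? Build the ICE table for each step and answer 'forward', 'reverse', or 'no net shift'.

Q₀ = 2.102 vs Keq = 0.8948 ⇒ Q>K, reverse
Step 1:
                    G           E
  I            0.9771       2.007
  C            0.4367     -0.2184
  E             1.414       1.789
  solve Keq expr → x = -0.2184; check Q = 0.8948
Then add 0.7753 M of E.
Step 2:
                    G           E
  I             1.414       2.564
  C             0.239     -0.1195
  E             1.653       2.444
  solve Keq expr → x = -0.1195; check Q = 0.8948

Direction: reverse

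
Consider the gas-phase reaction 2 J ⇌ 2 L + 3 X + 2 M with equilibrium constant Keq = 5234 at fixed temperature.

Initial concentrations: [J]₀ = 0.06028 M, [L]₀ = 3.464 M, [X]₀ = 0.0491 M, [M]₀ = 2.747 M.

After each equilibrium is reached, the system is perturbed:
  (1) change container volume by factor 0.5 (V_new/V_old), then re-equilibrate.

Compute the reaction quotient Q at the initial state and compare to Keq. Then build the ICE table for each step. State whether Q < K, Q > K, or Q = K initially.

Q₀ = 2.95 vs Keq = 5234 ⇒ Q<K, forward
Step 1:
                  J         L         X         M
  Initial   0.06028     3.464    0.0491     2.747
  Change    -0.0539    0.0539   0.08085    0.0539
  Equil     0.00638     3.518    0.1299     2.801
  solve Keq expr → x = 0.02695; check Q = 5234
Then change container volume by factor 0.5 (V_new/V_old).
Step 2:
                  J         L         X         M
  Initial   0.01276     7.036    0.2599     5.602
  Change    0.03699  -0.03699  -0.05549  -0.03699
  Equil     0.04975     6.999    0.2044     5.565
  solve Keq expr → x = -0.0185; check Q = 5234

Q₀ = 2.95; Q < K (proceeds forward)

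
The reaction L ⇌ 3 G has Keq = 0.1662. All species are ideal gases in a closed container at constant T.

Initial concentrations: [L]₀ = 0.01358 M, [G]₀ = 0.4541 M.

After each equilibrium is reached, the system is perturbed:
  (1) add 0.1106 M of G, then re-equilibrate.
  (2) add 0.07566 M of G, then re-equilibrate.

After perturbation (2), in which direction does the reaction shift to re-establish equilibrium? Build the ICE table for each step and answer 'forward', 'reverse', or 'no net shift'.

Direction: reverse

Q₀ = 6.895 vs Keq = 0.1662 ⇒ Q>K, reverse
Step 1:
                   L          G
  init       0.01358     0.4541
  Δ          0.07094    -0.2128
  eq         0.08452     0.2413
  solve Keq expr → x = -0.07094; check Q = 0.1662
Then add 0.1106 M of G.
Step 2:
                   L          G
  init       0.08452     0.3519
  Δ          0.02865   -0.08594
  eq          0.1132     0.2659
  solve Keq expr → x = -0.02865; check Q = 0.1662
Then add 0.07566 M of G.
Step 3:
                   L          G
  init        0.1132     0.3416
  Δ          0.02023   -0.06068
  eq          0.1334     0.2809
  solve Keq expr → x = -0.02023; check Q = 0.1662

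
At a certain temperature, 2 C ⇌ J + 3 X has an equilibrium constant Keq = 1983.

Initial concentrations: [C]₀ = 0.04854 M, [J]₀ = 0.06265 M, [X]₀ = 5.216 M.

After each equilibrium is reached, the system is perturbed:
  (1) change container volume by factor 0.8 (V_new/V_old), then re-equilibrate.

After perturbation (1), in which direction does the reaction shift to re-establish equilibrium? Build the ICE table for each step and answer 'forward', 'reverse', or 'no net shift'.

Q₀ = 3773 vs Keq = 1983 ⇒ Q>K, reverse
Step 1:
                   C          J          X
  Initial    0.04854    0.06265      5.216
  Change     0.01414  -0.007071   -0.02121
  Equil      0.06268    0.05558      5.195
  solve Keq expr → x = -0.007071; check Q = 1983
Then change container volume by factor 0.8 (V_new/V_old).
Step 2:
                   C          J          X
  Initial    0.07835    0.06947      6.493
  Change     0.01405  -0.007026   -0.02108
  Equil       0.0924    0.06245      6.472
  solve Keq expr → x = -0.007026; check Q = 1983

Direction: reverse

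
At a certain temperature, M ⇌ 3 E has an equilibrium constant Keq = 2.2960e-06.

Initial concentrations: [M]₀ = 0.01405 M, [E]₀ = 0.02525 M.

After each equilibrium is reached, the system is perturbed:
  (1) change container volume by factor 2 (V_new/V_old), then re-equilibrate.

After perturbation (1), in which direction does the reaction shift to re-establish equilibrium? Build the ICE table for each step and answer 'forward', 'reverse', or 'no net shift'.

Q₀ = 0.001146 vs Keq = 2.2960e-06 ⇒ Q>K, reverse
Step 1:
                   M          E
  I          0.01405    0.02525
  C         0.007199    -0.0216
  E          0.02125   0.003654
  solve Keq expr → x = -0.007199; check Q = 2.2960e-06
Then change container volume by factor 2 (V_new/V_old).
Step 2:
                   M          E
  I          0.01062   0.001827
  C       -3.4708e-04   0.001041
  E          0.01028   0.002868
  solve Keq expr → x = 3.4708e-04; check Q = 2.2960e-06

Direction: forward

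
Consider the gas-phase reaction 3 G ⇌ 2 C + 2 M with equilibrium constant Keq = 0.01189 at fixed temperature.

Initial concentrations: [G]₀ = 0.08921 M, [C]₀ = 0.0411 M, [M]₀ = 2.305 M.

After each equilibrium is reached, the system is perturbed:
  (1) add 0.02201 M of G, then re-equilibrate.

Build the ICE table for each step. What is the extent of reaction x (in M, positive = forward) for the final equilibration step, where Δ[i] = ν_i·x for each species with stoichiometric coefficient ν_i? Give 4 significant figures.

x = 3.0157e-04 M

Q₀ = 12.64 vs Keq = 0.01189 ⇒ Q>K, reverse
Step 1:
                  G         C         M
  Initial   0.08921    0.0411     2.305
  Change    0.05759  -0.03839  -0.03839
  Equil      0.1468  0.002706     2.267
  solve Keq expr → x = -0.0192; check Q = 0.01189
Then add 0.02201 M of G.
Step 2:
                  G         C         M
  Initial    0.1688  0.002706     2.267
  Change  -9.0472e-04 6.0314e-04 6.0314e-04
  Equil      0.1679  0.003309     2.267
  solve Keq expr → x = 3.0157e-04; check Q = 0.01189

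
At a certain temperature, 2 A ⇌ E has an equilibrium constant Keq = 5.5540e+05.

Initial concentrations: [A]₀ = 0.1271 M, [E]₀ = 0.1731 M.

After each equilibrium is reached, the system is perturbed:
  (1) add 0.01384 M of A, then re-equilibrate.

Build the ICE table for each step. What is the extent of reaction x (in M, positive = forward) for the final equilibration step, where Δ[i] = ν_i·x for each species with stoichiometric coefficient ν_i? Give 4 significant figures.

x = 0.006915 M

Q₀ = 10.72 vs Keq = 5.5540e+05 ⇒ Q<K, forward
Step 1:
                    A           E
  Initial      0.1271      0.1731
  Change      -0.1264     0.06322
  Equil    6.5231e-04      0.2363
  solve Keq expr → x = 0.06322; check Q = 5.5540e+05
Then add 0.01384 M of A.
Step 2:
                    A           E
  Initial     0.01449      0.2363
  Change     -0.01383    0.006915
  Equil    6.6178e-04      0.2432
  solve Keq expr → x = 0.006915; check Q = 5.5540e+05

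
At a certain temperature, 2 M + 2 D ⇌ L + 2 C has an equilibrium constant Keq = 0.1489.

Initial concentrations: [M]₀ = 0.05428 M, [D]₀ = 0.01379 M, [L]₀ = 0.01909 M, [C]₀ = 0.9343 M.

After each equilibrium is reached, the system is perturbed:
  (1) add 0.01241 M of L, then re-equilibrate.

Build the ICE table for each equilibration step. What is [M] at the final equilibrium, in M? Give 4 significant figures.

Q₀ = 2.9742e+04 vs Keq = 0.1489 ⇒ Q>K, reverse
Step 1:
                  M         D         L         C
  Initial   0.05428   0.01379   0.01909    0.9343
  Change    0.03817   0.03817  -0.01909  -0.03817
  Equil     0.09245   0.05196 4.2790e-06    0.8961
  solve Keq expr → x = -0.01909; check Q = 0.1489
Then add 0.01241 M of L.
Step 2:
                  M         D         L         C
  Initial   0.09245   0.05196   0.01241    0.8961
  Change     0.0248    0.0248   -0.0124   -0.0248
  Equil      0.1172   0.07676 1.5885e-05    0.8713
  solve Keq expr → x = -0.0124; check Q = 0.1489

[M]_eq = 0.1172 M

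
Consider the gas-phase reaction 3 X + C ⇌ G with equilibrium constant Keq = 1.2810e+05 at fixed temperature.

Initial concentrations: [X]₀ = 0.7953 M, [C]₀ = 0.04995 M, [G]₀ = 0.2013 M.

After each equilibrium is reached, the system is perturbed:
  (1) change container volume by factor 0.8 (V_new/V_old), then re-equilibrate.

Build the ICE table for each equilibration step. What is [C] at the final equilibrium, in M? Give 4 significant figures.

Q₀ = 8.012 vs Keq = 1.2810e+05 ⇒ Q<K, forward
Step 1:
                    X           C           G
  I            0.7953     0.04995      0.2013
  C           -0.1498    -0.04994     0.04994
  E            0.6455  7.2931e-06      0.2512
  solve Keq expr → x = 0.04994; check Q = 1.2810e+05
Then change container volume by factor 0.8 (V_new/V_old).
Step 2:
                    X           C           G
  I            0.8068  9.1164e-06      0.3141
  C       -1.3345e-05 -4.4485e-06  4.4485e-06
  E            0.8068  4.6679e-06      0.3141
  solve Keq expr → x = 4.4485e-06; check Q = 1.2810e+05

[C]_eq = 4.6679e-06 M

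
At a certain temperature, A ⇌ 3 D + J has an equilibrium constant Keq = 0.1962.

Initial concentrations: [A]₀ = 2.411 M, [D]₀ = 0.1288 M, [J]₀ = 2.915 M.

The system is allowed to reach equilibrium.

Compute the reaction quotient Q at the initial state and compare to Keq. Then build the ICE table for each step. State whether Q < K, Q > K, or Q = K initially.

Q₀ = 0.002583 vs Keq = 0.1962 ⇒ Q<K, forward
Step 1:
                   A          D          J
  I            2.411     0.1288      2.915
  C          -0.1328     0.3985     0.1328
  E            2.278     0.5273      3.048
  solve Keq expr → x = 0.1328; check Q = 0.1962

Q₀ = 0.002583; Q < K (proceeds forward)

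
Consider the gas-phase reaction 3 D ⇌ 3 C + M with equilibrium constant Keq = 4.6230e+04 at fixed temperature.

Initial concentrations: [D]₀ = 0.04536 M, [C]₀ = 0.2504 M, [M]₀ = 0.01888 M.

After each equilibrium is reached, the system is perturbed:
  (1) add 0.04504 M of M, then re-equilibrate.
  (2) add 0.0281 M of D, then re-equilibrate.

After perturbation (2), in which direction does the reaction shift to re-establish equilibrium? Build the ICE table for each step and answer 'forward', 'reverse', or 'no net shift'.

Q₀ = 3.176 vs Keq = 4.6230e+04 ⇒ Q<K, forward
Step 1:
                  D         C         M
  init      0.04536    0.2504   0.01888
  Δ        -0.04274   0.04274   0.01425
  eq       0.002623    0.2931   0.03313
  solve Keq expr → x = 0.01425; check Q = 4.6230e+04
Then add 0.04504 M of M.
Step 2:
                  D         C         M
  init     0.002623    0.2931   0.07817
  Δ       8.5468e-04 -8.5468e-04 -2.8489e-04
  eq       0.003478    0.2923   0.07788
  solve Keq expr → x = -2.8489e-04; check Q = 4.6230e+04
Then add 0.0281 M of D.
Step 3:
                  D         C         M
  init      0.03158    0.2923   0.07788
  Δ        -0.02763   0.02763  0.009209
  eq       0.003951    0.3199   0.08709
  solve Keq expr → x = 0.009209; check Q = 4.6230e+04

Direction: forward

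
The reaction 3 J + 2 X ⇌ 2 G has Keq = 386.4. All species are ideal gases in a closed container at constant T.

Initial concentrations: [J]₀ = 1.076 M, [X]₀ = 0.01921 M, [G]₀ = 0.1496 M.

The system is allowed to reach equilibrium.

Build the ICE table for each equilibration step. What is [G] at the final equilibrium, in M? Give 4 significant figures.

[G]_eq = 0.1613 M

Q₀ = 48.68 vs Keq = 386.4 ⇒ Q<K, forward
Step 1:
                   J          X          G
  Initial      1.076    0.01921     0.1496
  Change    -0.01751   -0.01168    0.01168
  Equil        1.058   0.007534     0.1613
  solve Keq expr → x = 0.005838; check Q = 386.4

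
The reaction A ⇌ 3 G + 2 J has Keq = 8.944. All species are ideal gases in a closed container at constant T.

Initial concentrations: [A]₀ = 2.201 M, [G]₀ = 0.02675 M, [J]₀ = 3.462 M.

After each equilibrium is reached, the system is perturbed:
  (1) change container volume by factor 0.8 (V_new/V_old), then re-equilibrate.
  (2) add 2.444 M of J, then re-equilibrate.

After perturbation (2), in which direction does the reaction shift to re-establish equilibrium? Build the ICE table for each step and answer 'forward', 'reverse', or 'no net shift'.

Q₀ = 1.0423e-04 vs Keq = 8.944 ⇒ Q<K, forward
Step 1:
                   A          G          J
  init         2.201    0.02675      3.462
  Δ          -0.3238     0.9713     0.6475
  eq           1.877     0.9981       4.11
  solve Keq expr → x = 0.3238; check Q = 8.944
Then change container volume by factor 0.8 (V_new/V_old).
Step 2:
                   A          G          J
  init         2.347      1.248      5.137
  Δ          0.09495    -0.2848    -0.1899
  eq           2.441     0.9627      4.947
  solve Keq expr → x = -0.09495; check Q = 8.944
Then add 2.444 M of J.
Step 3:
                   A          G          J
  init         2.441     0.9627      7.391
  Δ          0.06986    -0.2096    -0.1397
  eq           2.511     0.7531      7.251
  solve Keq expr → x = -0.06986; check Q = 8.944

Direction: reverse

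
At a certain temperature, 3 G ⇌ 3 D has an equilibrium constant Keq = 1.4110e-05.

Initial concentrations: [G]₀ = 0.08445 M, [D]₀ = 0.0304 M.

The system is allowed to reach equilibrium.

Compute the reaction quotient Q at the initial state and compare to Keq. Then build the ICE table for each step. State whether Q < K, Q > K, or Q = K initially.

Q₀ = 0.04665 vs Keq = 1.4110e-05 ⇒ Q>K, reverse
Step 1:
                  G         D
  Initial   0.08445    0.0304
  Change    0.02769  -0.02769
  Equil      0.1121   0.00271
  solve Keq expr → x = -0.00923; check Q = 1.4110e-05

Q₀ = 0.04665; Q > K (proceeds reverse)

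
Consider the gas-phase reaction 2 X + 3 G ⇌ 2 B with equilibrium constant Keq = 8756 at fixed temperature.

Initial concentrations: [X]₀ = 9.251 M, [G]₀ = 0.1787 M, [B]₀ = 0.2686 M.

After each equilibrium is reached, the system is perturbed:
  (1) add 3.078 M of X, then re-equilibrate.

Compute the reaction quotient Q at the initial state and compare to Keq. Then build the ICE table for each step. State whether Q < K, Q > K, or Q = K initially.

Q₀ = 0.1477; Q < K (proceeds forward)

Q₀ = 0.1477 vs Keq = 8756 ⇒ Q<K, forward
Step 1:
                    X           G           B
  init          9.251      0.1787      0.2686
  Δ           -0.1152     -0.1728      0.1152
  eq            9.136    0.005863      0.3838
  solve Keq expr → x = 0.05761; check Q = 8756
Then add 3.078 M of X.
Step 2:
                    X           G           B
  init          12.21    0.005863      0.3838
  Δ       -6.8401e-04   -0.001026  6.8401e-04
  eq            12.21    0.004837      0.3845
  solve Keq expr → x = 3.4201e-04; check Q = 8756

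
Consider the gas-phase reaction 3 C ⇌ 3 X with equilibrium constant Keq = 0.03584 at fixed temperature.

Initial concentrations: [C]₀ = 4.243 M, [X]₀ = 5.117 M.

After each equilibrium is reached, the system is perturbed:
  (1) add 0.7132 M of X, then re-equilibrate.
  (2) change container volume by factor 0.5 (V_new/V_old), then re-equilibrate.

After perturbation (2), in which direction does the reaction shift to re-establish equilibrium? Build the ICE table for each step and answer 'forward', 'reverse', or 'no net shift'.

Direction: no net shift

Q₀ = 1.754 vs Keq = 0.03584 ⇒ Q>K, reverse
Step 1:
                    C           X
  init          4.243       5.117
  Δ             2.796      -2.796
  eq            7.039       2.321
  solve Keq expr → x = -0.9321; check Q = 0.03584
Then add 0.7132 M of X.
Step 2:
                    C           X
  init          7.039       3.034
  Δ            0.5364     -0.5364
  eq            7.576       2.498
  solve Keq expr → x = -0.1788; check Q = 0.03584
Then change container volume by factor 0.5 (V_new/V_old).
Step 3:
                    C           X
  init          15.15       4.995
  Δ                 0           0
  eq            15.15       4.995
  solve Keq expr → x = 0; check Q = 0.03584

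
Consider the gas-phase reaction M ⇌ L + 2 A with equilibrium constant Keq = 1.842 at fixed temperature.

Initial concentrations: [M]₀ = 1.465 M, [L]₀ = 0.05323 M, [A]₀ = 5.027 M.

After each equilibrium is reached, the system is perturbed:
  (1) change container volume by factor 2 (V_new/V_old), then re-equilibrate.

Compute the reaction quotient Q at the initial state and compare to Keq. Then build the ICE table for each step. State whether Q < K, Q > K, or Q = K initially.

Q₀ = 0.9182 vs Keq = 1.842 ⇒ Q<K, forward
Step 1:
                    M           L           A
  init          1.465     0.05323       5.027
  Δ          -0.04645     0.04645      0.0929
  eq            1.419     0.09968        5.12
  solve Keq expr → x = 0.04645; check Q = 1.842
Then change container volume by factor 2 (V_new/V_old).
Step 2:
                    M           L           A
  init         0.7093     0.04984        2.56
  Δ          -0.09828     0.09828      0.1966
  eq            0.611      0.1481       2.757
  solve Keq expr → x = 0.09828; check Q = 1.842

Q₀ = 0.9182; Q < K (proceeds forward)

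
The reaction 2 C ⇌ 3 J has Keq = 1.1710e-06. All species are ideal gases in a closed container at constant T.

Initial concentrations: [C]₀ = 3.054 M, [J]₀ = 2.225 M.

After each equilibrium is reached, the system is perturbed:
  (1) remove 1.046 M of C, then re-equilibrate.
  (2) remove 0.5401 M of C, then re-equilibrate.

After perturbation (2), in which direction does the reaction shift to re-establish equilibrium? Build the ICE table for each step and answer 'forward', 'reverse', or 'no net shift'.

Q₀ = 1.181 vs Keq = 1.1710e-06 ⇒ Q>K, reverse
Step 1:
                  C         J
  I           3.054     2.225
  C           1.464    -2.196
  E           4.518   0.02881
  solve Keq expr → x = -0.7321; check Q = 1.1710e-06
Then remove 1.046 M of C.
Step 2:
                  C         J
  I           3.472   0.02881
  C        0.003083 -0.004624
  E           3.475   0.02418
  solve Keq expr → x = -0.001541; check Q = 1.1710e-06
Then remove 0.5401 M of C.
Step 3:
                  C         J
  I           2.935   0.02418
  C        0.001711 -0.002567
  E           2.937   0.02162
  solve Keq expr → x = -8.5567e-04; check Q = 1.1710e-06

Direction: reverse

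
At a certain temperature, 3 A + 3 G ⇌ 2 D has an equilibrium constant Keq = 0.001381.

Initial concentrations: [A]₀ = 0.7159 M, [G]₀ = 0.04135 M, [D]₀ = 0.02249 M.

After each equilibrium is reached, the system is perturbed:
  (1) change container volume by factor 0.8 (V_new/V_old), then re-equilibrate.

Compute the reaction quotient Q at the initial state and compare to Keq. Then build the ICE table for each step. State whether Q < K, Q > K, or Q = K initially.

Q₀ = 19.5; Q > K (proceeds reverse)

Q₀ = 19.5 vs Keq = 0.001381 ⇒ Q>K, reverse
Step 1:
                  A         G         D
  I          0.7159   0.04135   0.02249
  C           0.033     0.033    -0.022
  E          0.7489   0.07435 4.8829e-04
  solve Keq expr → x = -0.011; check Q = 0.001381
Then change container volume by factor 0.8 (V_new/V_old).
Step 2:
                  A         G         D
  I          0.9361   0.09294 6.1036e-04
  C       -5.0227e-04 -5.0227e-04 3.3485e-04
  E          0.9356   0.09244 9.4521e-04
  solve Keq expr → x = 1.6742e-04; check Q = 0.001381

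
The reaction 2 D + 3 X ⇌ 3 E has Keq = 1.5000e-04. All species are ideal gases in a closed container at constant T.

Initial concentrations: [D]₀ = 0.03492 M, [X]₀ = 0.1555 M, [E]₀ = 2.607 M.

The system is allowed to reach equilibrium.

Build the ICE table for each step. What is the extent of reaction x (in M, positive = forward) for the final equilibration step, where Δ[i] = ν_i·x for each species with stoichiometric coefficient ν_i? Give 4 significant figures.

x = -0.8055 M

Q₀ = 3.8644e+06 vs Keq = 1.5000e-04 ⇒ Q>K, reverse
Step 1:
                    D           X           E
  Initial     0.03492      0.1555       2.607
  Change        1.611       2.416      -2.416
  Equil         1.646       2.572      0.1905
  solve Keq expr → x = -0.8055; check Q = 1.5000e-04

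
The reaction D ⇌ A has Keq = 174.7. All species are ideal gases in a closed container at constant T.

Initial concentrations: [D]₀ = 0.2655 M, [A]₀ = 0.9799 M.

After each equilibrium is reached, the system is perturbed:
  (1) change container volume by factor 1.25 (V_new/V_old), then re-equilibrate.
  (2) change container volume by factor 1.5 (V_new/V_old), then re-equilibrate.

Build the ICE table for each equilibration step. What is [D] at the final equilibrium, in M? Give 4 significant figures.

[D]_eq = 0.00378 M

Q₀ = 3.691 vs Keq = 174.7 ⇒ Q<K, forward
Step 1:
                  D         A
  Initial    0.2655    0.9799
  Change    -0.2584    0.2584
  Equil    0.007088     1.238
  solve Keq expr → x = 0.2584; check Q = 174.7
Then change container volume by factor 1.25 (V_new/V_old).
Step 2:
                  D         A
  Initial  0.005671    0.9906
  Change          0         0
  Equil    0.005671    0.9906
  solve Keq expr → x = 0; check Q = 174.7
Then change container volume by factor 1.5 (V_new/V_old).
Step 3:
                  D         A
  Initial   0.00378    0.6604
  Change          0         0
  Equil     0.00378    0.6604
  solve Keq expr → x = 0; check Q = 174.7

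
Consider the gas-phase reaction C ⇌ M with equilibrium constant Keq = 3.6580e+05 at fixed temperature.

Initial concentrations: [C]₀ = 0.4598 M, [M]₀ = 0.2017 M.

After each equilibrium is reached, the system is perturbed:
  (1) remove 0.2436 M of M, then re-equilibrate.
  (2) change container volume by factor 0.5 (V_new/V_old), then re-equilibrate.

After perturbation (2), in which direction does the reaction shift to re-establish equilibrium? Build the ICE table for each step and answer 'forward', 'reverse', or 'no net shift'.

Q₀ = 0.4387 vs Keq = 3.6580e+05 ⇒ Q<K, forward
Step 1:
                   C          M
  I           0.4598     0.2017
  C          -0.4598     0.4598
  E       1.8084e-06     0.6615
  solve Keq expr → x = 0.4598; check Q = 3.6580e+05
Then remove 0.2436 M of M.
Step 2:
                   C          M
  I       1.8084e-06     0.4179
  C       -6.6594e-07 6.6594e-07
  E       1.1424e-06     0.4179
  solve Keq expr → x = 6.6594e-07; check Q = 3.6580e+05
Then change container volume by factor 0.5 (V_new/V_old).
Step 3:
                   C          M
  I       2.2848e-06     0.8358
  C                0          0
  E       2.2848e-06     0.8358
  solve Keq expr → x = 0; check Q = 3.6580e+05

Direction: no net shift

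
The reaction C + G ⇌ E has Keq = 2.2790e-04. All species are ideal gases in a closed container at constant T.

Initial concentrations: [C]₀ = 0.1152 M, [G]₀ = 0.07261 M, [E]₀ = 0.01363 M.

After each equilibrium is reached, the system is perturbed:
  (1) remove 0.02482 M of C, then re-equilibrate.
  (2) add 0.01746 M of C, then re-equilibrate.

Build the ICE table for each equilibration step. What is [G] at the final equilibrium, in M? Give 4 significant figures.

Q₀ = 1.629 vs Keq = 2.2790e-04 ⇒ Q>K, reverse
Step 1:
                    C           G           E
  I            0.1152     0.07261     0.01363
  C           0.01363     0.01363    -0.01363
  E            0.1288     0.08624  2.5319e-06
  solve Keq expr → x = -0.01363; check Q = 2.2790e-04
Then remove 0.02482 M of C.
Step 2:
                    C           G           E
  I             0.104     0.08624  2.5319e-06
  C        4.8778e-07  4.8778e-07 -4.8778e-07
  E             0.104     0.08624  2.0441e-06
  solve Keq expr → x = -4.8778e-07; check Q = 2.2790e-04
Then add 0.01746 M of C.
Step 3:
                    C           G           E
  I            0.1215     0.08624  2.0441e-06
  C       -3.4314e-07 -3.4314e-07  3.4314e-07
  E            0.1215     0.08624  2.3873e-06
  solve Keq expr → x = 3.4314e-07; check Q = 2.2790e-04

[G]_eq = 0.08624 M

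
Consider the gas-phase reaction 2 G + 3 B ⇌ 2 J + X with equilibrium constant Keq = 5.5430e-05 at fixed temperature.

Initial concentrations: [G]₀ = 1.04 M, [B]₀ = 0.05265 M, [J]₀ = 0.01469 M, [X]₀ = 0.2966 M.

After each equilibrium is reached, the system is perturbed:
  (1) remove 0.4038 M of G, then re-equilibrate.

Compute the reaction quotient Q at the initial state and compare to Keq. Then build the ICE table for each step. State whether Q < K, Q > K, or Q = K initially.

Q₀ = 0.4055 vs Keq = 5.5430e-05 ⇒ Q>K, reverse
Step 1:
                    G           B           J           X
  I              1.04     0.05265     0.01469      0.2966
  C           0.01439     0.02159    -0.01439   -0.007197
  E             1.054     0.07424  2.9519e-04      0.2894
  solve Keq expr → x = -0.007197; check Q = 5.5430e-05
Then remove 0.4038 M of G.
Step 2:
                    G           B           J           X
  I            0.6506     0.07424  2.9519e-04      0.2894
  C        1.1238e-04  1.6857e-04 -1.1238e-04 -5.6189e-05
  E            0.6507     0.07441  1.8281e-04      0.2893
  solve Keq expr → x = -5.6189e-05; check Q = 5.5430e-05

Q₀ = 0.4055; Q > K (proceeds reverse)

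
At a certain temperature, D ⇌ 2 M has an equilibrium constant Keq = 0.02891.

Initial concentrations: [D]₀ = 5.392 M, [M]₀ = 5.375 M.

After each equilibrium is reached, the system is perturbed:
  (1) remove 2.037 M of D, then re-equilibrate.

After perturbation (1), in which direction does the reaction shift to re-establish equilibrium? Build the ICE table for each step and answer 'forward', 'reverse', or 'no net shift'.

Direction: reverse

Q₀ = 5.358 vs Keq = 0.02891 ⇒ Q>K, reverse
Step 1:
                  D         M
  Initial     5.392     5.375
  Change      2.449    -4.899
  Equil       7.841    0.4761
  solve Keq expr → x = -2.449; check Q = 0.02891
Then remove 2.037 M of D.
Step 2:
                  D         M
  Initial     5.804    0.4761
  Change    0.03267  -0.06533
  Equil       5.837    0.4108
  solve Keq expr → x = -0.03267; check Q = 0.02891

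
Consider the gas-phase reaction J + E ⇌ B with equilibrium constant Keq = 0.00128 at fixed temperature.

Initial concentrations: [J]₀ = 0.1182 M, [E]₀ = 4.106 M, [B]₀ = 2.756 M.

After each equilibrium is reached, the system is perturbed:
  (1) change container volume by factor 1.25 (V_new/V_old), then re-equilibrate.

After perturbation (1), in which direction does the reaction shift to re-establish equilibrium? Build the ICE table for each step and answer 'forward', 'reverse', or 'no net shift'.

Direction: reverse

Q₀ = 5.679 vs Keq = 0.00128 ⇒ Q>K, reverse
Step 1:
                  J         E         B
  Initial    0.1182     4.106     2.756
  Change      2.731     2.731    -2.731
  Equil       2.849     6.837   0.02494
  solve Keq expr → x = -2.731; check Q = 0.00128
Then change container volume by factor 1.25 (V_new/V_old).
Step 2:
                  J         E         B
  Initial     2.279      5.47   0.01995
  Change    0.00395   0.00395  -0.00395
  Equil       2.283     5.474     0.016
  solve Keq expr → x = -0.00395; check Q = 0.00128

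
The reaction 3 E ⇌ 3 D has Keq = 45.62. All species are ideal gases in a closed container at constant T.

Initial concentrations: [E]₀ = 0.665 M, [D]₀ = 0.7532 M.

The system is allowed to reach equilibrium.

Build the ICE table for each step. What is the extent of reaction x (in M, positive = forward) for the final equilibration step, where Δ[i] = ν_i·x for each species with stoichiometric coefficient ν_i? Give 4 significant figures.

Q₀ = 1.453 vs Keq = 45.62 ⇒ Q<K, forward
Step 1:
                    E           D
  I             0.665      0.7532
  C           -0.3549      0.3549
  E            0.3101       1.108
  solve Keq expr → x = 0.1183; check Q = 45.62

x = 0.1183 M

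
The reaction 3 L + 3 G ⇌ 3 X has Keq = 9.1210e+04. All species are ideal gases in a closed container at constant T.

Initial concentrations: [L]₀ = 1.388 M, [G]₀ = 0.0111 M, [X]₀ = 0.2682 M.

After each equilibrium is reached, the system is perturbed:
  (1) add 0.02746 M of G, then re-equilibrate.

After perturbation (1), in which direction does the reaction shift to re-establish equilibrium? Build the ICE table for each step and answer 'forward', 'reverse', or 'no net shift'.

Direction: forward

Q₀ = 5275 vs Keq = 9.1210e+04 ⇒ Q<K, forward
Step 1:
                   L          G          X
  I            1.388     0.0111     0.2682
  C        -0.006679  -0.006679   0.006679
  E            1.381   0.004421     0.2749
  solve Keq expr → x = 0.002226; check Q = 9.1210e+04
Then add 0.02746 M of G.
Step 2:
                   L          G          X
  I            1.381    0.03188     0.2749
  C         -0.02693   -0.02693    0.02693
  E            1.354    0.00495     0.3018
  solve Keq expr → x = 0.008977; check Q = 9.1210e+04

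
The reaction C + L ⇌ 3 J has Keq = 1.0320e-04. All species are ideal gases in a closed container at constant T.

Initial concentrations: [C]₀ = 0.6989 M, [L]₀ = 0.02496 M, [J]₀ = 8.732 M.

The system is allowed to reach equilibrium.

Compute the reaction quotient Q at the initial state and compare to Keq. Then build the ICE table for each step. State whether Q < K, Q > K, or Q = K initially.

Q₀ = 3.8166e+04; Q > K (proceeds reverse)

Q₀ = 3.8166e+04 vs Keq = 1.0320e-04 ⇒ Q>K, reverse
Step 1:
                  C         L         J
  init       0.6989   0.02496     8.732
  Δ           2.877     2.877     -8.63
  eq          3.575     2.902    0.1023
  solve Keq expr → x = -2.877; check Q = 1.0320e-04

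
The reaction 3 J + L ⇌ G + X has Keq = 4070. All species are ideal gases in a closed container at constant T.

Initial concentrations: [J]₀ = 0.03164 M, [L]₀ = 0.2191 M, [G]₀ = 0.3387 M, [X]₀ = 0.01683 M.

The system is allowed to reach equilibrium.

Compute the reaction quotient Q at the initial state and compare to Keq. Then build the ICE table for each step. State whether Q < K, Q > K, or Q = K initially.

Q₀ = 821.4 vs Keq = 4070 ⇒ Q<K, forward
Step 1:
                  J         L         G         X
  init      0.03164    0.2191    0.3387   0.01683
  Δ        -0.01157 -0.003855  0.003855  0.003855
  eq        0.02007    0.2152    0.3426   0.02069
  solve Keq expr → x = 0.003855; check Q = 4070

Q₀ = 821.4; Q < K (proceeds forward)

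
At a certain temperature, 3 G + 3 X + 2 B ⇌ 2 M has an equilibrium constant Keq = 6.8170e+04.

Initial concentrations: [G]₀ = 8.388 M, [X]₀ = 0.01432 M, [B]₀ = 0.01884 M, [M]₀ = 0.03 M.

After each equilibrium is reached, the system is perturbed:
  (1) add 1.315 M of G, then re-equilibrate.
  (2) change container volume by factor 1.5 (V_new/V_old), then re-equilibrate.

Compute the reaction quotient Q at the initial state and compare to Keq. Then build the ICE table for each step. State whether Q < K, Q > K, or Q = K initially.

Q₀ = 1463 vs Keq = 6.8170e+04 ⇒ Q<K, forward
Step 1:
                    G           X           B           M
  init          8.388     0.01432     0.01884        0.03
  Δ         -0.008615   -0.008615   -0.005743    0.005743
  eq            8.379    0.005705      0.0131     0.03574
  solve Keq expr → x = 0.002872; check Q = 6.8170e+04
Then add 1.315 M of G.
Step 2:
                    G           X           B           M
  init          9.694    0.005705      0.0131     0.03574
  Δ       -6.2664e-04 -6.2664e-04 -4.1776e-04  4.1776e-04
  eq            9.694    0.005079     0.01268     0.03616
  solve Keq expr → x = 2.0888e-04; check Q = 6.8170e+04
Then change container volume by factor 1.5 (V_new/V_old).
Step 3:
                    G           X           B           M
  init          6.463    0.003386    0.008453     0.02411
  Δ          0.002894    0.002894     0.00193    -0.00193
  eq            6.465     0.00628     0.01038     0.02218
  solve Keq expr → x = -9.6475e-04; check Q = 6.8170e+04

Q₀ = 1463; Q < K (proceeds forward)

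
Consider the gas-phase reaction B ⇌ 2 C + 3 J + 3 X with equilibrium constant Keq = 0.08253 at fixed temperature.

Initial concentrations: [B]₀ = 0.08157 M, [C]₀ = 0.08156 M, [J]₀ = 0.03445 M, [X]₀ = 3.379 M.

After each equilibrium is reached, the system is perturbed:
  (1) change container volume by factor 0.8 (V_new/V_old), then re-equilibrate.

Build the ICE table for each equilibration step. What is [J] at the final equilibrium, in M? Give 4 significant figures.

Q₀ = 1.2863e-04 vs Keq = 0.08253 ⇒ Q<K, forward
Step 1:
                    B           C           J           X
  init        0.08157     0.08156     0.03445       3.379
  Δ          -0.03834     0.07669       0.115       0.115
  eq          0.04323      0.1582      0.1495       3.494
  solve Keq expr → x = 0.03834; check Q = 0.08253
Then change container volume by factor 0.8 (V_new/V_old).
Step 2:
                    B           C           J           X
  init        0.05403      0.1978      0.1868       4.368
  Δ           0.01624    -0.03249    -0.04873    -0.04873
  eq          0.07028      0.1653      0.1381       4.319
  solve Keq expr → x = -0.01624; check Q = 0.08253

[J]_eq = 0.1381 M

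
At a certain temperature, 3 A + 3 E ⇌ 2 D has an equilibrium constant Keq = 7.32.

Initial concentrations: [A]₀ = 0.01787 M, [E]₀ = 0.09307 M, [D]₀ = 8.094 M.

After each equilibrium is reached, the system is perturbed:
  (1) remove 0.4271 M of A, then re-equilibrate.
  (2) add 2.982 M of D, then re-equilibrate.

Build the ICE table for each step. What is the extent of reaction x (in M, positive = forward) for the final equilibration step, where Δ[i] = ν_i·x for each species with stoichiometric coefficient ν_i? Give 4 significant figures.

x = -0.05453 M

Q₀ = 1.4240e+10 vs Keq = 7.32 ⇒ Q>K, reverse
Step 1:
                    A           E           D
  init        0.01787     0.09307       8.094
  Δ             1.331       1.331     -0.8875
  eq            1.349       1.424       7.207
  solve Keq expr → x = -0.4437; check Q = 7.32
Then remove 0.4271 M of A.
Step 2:
                    A           E           D
  init          0.922       1.424       7.207
  Δ             0.226       0.226     -0.1507
  eq            1.148        1.65       7.056
  solve Keq expr → x = -0.07535; check Q = 7.32
Then add 2.982 M of D.
Step 3:
                    A           E           D
  init          1.148        1.65       10.04
  Δ            0.1636      0.1636     -0.1091
  eq            1.312       1.814       9.929
  solve Keq expr → x = -0.05453; check Q = 7.32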